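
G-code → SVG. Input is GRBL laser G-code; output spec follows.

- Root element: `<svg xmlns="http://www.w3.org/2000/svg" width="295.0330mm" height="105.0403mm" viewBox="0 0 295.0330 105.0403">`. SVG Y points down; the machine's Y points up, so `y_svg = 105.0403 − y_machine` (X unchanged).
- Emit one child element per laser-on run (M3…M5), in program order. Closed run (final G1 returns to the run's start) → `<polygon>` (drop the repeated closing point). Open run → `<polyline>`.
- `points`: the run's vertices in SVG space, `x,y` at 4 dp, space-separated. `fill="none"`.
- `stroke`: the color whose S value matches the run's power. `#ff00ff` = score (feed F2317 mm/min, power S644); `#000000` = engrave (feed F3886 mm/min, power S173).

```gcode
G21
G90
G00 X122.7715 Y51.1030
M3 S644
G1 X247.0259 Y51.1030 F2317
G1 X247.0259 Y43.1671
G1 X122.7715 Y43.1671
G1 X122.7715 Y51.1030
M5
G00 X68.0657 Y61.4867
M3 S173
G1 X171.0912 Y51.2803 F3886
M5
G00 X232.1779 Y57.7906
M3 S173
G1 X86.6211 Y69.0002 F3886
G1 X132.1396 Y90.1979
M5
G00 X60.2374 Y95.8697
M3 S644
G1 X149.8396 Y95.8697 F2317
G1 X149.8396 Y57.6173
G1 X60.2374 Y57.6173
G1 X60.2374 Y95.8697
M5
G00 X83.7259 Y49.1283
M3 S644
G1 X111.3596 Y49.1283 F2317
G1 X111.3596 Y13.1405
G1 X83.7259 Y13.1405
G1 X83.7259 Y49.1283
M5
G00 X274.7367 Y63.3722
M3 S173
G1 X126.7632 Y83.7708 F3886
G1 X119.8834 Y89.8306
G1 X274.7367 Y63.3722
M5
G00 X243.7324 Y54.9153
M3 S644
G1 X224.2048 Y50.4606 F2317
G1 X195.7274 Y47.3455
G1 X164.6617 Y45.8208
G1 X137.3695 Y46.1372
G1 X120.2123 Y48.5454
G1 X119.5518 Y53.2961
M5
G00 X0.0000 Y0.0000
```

<svg xmlns="http://www.w3.org/2000/svg" width="295.0330mm" height="105.0403mm" viewBox="0 0 295.0330 105.0403">
  <polygon points="122.7715,53.9373 247.0259,53.9373 247.0259,61.8732 122.7715,61.8732" fill="none" stroke="#ff00ff"/>
  <polyline points="68.0657,43.5536 171.0912,53.7600" fill="none" stroke="#000000"/>
  <polyline points="232.1779,47.2497 86.6211,36.0401 132.1396,14.8424" fill="none" stroke="#000000"/>
  <polygon points="60.2374,9.1706 149.8396,9.1706 149.8396,47.4230 60.2374,47.4230" fill="none" stroke="#ff00ff"/>
  <polygon points="83.7259,55.9120 111.3596,55.9120 111.3596,91.8998 83.7259,91.8998" fill="none" stroke="#ff00ff"/>
  <polygon points="274.7367,41.6681 126.7632,21.2695 119.8834,15.2097" fill="none" stroke="#000000"/>
  <polyline points="243.7324,50.1250 224.2048,54.5797 195.7274,57.6948 164.6617,59.2195 137.3695,58.9031 120.2123,56.4949 119.5518,51.7442" fill="none" stroke="#ff00ff"/>
</svg>

y_svg = 105.0403 − y_m.

[1] S644→`#ff00ff` (score); closed run; points: 122.7715,53.9373 247.0259,53.9373 247.0259,61.8732 122.7715,61.8732

[2] S173→`#000000` (engrave); open run; points: 68.0657,43.5536 171.0912,53.7600

[3] S173→`#000000` (engrave); open run; points: 232.1779,47.2497 86.6211,36.0401 132.1396,14.8424

[4] S644→`#ff00ff` (score); closed run; points: 60.2374,9.1706 149.8396,9.1706 149.8396,47.4230 60.2374,47.4230

[5] S644→`#ff00ff` (score); closed run; points: 83.7259,55.9120 111.3596,55.9120 111.3596,91.8998 83.7259,91.8998

[6] S173→`#000000` (engrave); closed run; points: 274.7367,41.6681 126.7632,21.2695 119.8834,15.2097

[7] S644→`#ff00ff` (score); open run; points: 243.7324,50.1250 224.2048,54.5797 195.7274,57.6948 164.6617,59.2195 137.3695,58.9031 120.2123,56.4949 119.5518,51.7442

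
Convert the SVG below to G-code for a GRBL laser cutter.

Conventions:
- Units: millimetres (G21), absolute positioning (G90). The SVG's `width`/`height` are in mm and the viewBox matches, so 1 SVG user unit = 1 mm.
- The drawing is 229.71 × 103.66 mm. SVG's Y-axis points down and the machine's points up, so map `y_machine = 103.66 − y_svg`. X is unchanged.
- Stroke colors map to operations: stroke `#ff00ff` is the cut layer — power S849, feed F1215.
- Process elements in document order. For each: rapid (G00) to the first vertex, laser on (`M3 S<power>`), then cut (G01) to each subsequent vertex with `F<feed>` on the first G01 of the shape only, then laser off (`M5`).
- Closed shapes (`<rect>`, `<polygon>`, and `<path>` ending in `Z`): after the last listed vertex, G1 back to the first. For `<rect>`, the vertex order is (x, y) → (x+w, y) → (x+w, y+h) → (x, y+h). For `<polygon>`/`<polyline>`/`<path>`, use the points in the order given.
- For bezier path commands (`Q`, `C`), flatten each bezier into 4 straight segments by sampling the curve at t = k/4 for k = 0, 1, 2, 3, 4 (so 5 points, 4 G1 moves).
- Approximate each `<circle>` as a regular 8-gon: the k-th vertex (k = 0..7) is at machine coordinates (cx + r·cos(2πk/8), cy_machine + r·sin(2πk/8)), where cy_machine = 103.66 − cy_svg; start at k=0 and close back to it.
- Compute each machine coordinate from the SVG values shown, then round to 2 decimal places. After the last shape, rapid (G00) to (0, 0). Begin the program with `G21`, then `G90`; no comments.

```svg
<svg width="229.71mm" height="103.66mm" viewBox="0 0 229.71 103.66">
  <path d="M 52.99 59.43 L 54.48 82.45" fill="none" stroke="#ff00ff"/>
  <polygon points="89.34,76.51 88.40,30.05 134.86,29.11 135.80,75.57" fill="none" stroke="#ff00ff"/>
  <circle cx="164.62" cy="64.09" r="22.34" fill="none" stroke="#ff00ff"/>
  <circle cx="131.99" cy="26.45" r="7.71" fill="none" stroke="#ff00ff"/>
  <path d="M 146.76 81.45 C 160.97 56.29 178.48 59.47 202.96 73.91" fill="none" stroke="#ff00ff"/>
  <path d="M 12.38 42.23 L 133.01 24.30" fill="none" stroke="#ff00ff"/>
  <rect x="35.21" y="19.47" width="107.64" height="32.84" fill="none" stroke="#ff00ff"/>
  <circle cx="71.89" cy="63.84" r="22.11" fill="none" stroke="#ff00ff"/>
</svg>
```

G21
G90
G00 X52.99 Y44.23
M3 S849
G01 X54.48 Y21.21 F1215
M5
G00 X89.34 Y27.15
M3 S849
G01 X88.40 Y73.61 F1215
G01 X134.86 Y74.55
G01 X135.80 Y28.09
G01 X89.34 Y27.15
M5
G00 X186.96 Y39.57
M3 S849
G01 X180.42 Y55.37 F1215
G01 X164.62 Y61.91
G01 X148.82 Y55.37
G01 X142.28 Y39.57
G01 X148.82 Y23.77
G01 X164.62 Y17.23
G01 X180.42 Y23.77
G01 X186.96 Y39.57
M5
G00 X139.70 Y77.21
M3 S849
G01 X137.44 Y82.66 F1215
G01 X131.99 Y84.92
G01 X126.54 Y82.66
G01 X124.28 Y77.21
G01 X126.54 Y71.76
G01 X131.99 Y69.50
G01 X137.44 Y71.76
G01 X139.70 Y77.21
M5
G00 X146.76 Y22.21
M3 S849
G01 X158.09 Y36.03 F1215
G01 X171.01 Y40.83
G01 X185.85 Y38.20
G01 X202.96 Y29.75
M5
G00 X12.38 Y61.43
M3 S849
G01 X133.01 Y79.36 F1215
M5
G00 X35.21 Y84.19
M3 S849
G01 X142.85 Y84.19 F1215
G01 X142.85 Y51.35
G01 X35.21 Y51.35
G01 X35.21 Y84.19
M5
G00 X94.00 Y39.82
M3 S849
G01 X87.52 Y55.45 F1215
G01 X71.89 Y61.93
G01 X56.26 Y55.45
G01 X49.78 Y39.82
G01 X56.26 Y24.19
G01 X71.89 Y17.71
G01 X87.52 Y24.19
G01 X94.00 Y39.82
M5
G00 X0.00 Y0.00

Since the viewBox matches the mm dimensions, user units are millimetres directly. The only transform is the Y-flip y_m = 103.66 − y_svg.

Shape 1 is a line segment drawn with `<path>`. Its stroke #ff00ff means cut at S849, F1215. After flipping Y the toolpath is (52.99,44.23) → (54.48,21.21).

Shape 2 is a regular polygon drawn with `<polygon>`. Its stroke #ff00ff means cut at S849, F1215. After flipping Y the toolpath is (89.34,27.15) → (88.40,73.61) → (134.86,74.55) → (135.80,28.09) → (89.34,27.15), returning to the start.

Shape 3 is a circle drawn with `<circle>`. Its stroke #ff00ff means cut at S849, F1215. After flipping Y the toolpath is (186.96,39.57) → (180.42,55.37) → (164.62,61.91) → (148.82,55.37) → (142.28,39.57) → (148.82,23.77) → (164.62,17.23) → (180.42,23.77) → (186.96,39.57), returning to the start.

Shape 4 is a circle drawn with `<circle>`. Its stroke #ff00ff means cut at S849, F1215. After flipping Y the toolpath is (139.70,77.21) → (137.44,82.66) → (131.99,84.92) → (126.54,82.66) → (124.28,77.21) → (126.54,71.76) → (131.99,69.50) → (137.44,71.76) → (139.70,77.21), returning to the start.

Shape 5 is a cubic bezier drawn with `<path>`. Its stroke #ff00ff means cut at S849, F1215. After flipping Y the toolpath is (146.76,22.21) → (158.09,36.03) → (171.01,40.83) → (185.85,38.20) → (202.96,29.75).

Shape 6 is a line segment drawn with `<path>`. Its stroke #ff00ff means cut at S849, F1215. After flipping Y the toolpath is (12.38,61.43) → (133.01,79.36).

Shape 7 is a rectangle drawn with `<rect>`. Its stroke #ff00ff means cut at S849, F1215. After flipping Y the toolpath is (35.21,84.19) → (142.85,84.19) → (142.85,51.35) → (35.21,51.35) → (35.21,84.19), returning to the start.

Shape 8 is a circle drawn with `<circle>`. Its stroke #ff00ff means cut at S849, F1215. After flipping Y the toolpath is (94.00,39.82) → (87.52,55.45) → (71.89,61.93) → (56.26,55.45) → (49.78,39.82) → (56.26,24.19) → (71.89,17.71) → (87.52,24.19) → (94.00,39.82), returning to the start.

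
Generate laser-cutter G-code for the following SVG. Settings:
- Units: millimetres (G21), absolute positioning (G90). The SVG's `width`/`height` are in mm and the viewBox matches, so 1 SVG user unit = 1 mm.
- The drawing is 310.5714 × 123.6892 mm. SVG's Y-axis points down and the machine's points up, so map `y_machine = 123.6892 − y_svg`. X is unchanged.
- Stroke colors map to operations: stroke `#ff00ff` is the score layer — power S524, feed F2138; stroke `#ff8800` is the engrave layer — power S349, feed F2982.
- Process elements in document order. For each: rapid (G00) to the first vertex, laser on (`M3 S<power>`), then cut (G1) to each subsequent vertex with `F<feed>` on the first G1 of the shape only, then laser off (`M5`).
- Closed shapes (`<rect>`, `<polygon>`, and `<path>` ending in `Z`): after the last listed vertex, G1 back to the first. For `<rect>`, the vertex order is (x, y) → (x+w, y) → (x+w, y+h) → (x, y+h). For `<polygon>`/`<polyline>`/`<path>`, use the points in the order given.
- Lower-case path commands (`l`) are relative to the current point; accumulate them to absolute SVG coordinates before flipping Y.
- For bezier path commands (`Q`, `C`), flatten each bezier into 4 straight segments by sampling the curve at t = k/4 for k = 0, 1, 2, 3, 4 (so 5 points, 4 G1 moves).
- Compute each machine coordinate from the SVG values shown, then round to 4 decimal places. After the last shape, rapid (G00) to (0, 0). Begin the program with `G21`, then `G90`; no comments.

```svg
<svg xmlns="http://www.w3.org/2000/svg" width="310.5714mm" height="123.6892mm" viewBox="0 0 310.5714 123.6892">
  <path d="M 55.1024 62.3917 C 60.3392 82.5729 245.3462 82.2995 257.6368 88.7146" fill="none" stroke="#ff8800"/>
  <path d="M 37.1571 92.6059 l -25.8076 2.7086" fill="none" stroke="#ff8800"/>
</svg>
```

G21
G90
G00 X55.1024 Y61.2975
M3 S349
G1 X87.2293 Y49.5727 F2982
G1 X153.7244 Y42.9738
G1 X221.5421 Y38.9559
G1 X257.6368 Y34.9746
M5
G00 X37.1571 Y31.0833
M3 S349
G1 X11.3495 Y28.3747 F2982
M5
G00 X0.0000 Y0.0000

Since the viewBox matches the mm dimensions, user units are millimetres directly. The only transform is the Y-flip y_m = 123.6892 − y_svg.

Shape 1 is a cubic bezier drawn with `<path>`. Its stroke #ff8800 means engrave at S349, F2982. After flipping Y the toolpath is (55.1024,61.2975) → (87.2293,49.5727) → (153.7244,42.9738) → (221.5421,38.9559) → (257.6368,34.9746).

Shape 2 is a line segment drawn with `<path>`. Its stroke #ff8800 means engrave at S349, F2982. After flipping Y the toolpath is (37.1571,31.0833) → (11.3495,28.3747).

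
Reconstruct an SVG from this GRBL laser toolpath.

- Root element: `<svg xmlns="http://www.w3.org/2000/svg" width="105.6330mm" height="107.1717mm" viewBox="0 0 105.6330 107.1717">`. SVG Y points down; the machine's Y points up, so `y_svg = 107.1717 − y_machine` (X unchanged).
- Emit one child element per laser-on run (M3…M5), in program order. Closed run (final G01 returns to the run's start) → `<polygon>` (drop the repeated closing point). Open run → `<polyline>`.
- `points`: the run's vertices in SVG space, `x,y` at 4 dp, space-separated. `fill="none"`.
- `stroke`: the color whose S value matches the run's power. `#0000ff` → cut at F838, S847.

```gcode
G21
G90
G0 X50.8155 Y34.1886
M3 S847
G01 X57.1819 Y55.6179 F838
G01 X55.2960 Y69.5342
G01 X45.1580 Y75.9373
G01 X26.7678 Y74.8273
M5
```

<svg xmlns="http://www.w3.org/2000/svg" width="105.6330mm" height="107.1717mm" viewBox="0 0 105.6330 107.1717">
  <polyline points="50.8155,72.9831 57.1819,51.5538 55.2960,37.6375 45.1580,31.2344 26.7678,32.3444" fill="none" stroke="#0000ff"/>
</svg>

Machine Y-up, SVG Y-down with viewBox height 107.1717, so y_svg = 107.1717 − y_machine; X carries over. Every run uses S847, so all elements get stroke `#0000ff` (cut).

Run 1: The run is open, so emit a `<polyline>` with points (Y-flipped): 50.8155,72.9831 57.1819,51.5538 55.2960,37.6375 45.1580,31.2344 26.7678,32.3444.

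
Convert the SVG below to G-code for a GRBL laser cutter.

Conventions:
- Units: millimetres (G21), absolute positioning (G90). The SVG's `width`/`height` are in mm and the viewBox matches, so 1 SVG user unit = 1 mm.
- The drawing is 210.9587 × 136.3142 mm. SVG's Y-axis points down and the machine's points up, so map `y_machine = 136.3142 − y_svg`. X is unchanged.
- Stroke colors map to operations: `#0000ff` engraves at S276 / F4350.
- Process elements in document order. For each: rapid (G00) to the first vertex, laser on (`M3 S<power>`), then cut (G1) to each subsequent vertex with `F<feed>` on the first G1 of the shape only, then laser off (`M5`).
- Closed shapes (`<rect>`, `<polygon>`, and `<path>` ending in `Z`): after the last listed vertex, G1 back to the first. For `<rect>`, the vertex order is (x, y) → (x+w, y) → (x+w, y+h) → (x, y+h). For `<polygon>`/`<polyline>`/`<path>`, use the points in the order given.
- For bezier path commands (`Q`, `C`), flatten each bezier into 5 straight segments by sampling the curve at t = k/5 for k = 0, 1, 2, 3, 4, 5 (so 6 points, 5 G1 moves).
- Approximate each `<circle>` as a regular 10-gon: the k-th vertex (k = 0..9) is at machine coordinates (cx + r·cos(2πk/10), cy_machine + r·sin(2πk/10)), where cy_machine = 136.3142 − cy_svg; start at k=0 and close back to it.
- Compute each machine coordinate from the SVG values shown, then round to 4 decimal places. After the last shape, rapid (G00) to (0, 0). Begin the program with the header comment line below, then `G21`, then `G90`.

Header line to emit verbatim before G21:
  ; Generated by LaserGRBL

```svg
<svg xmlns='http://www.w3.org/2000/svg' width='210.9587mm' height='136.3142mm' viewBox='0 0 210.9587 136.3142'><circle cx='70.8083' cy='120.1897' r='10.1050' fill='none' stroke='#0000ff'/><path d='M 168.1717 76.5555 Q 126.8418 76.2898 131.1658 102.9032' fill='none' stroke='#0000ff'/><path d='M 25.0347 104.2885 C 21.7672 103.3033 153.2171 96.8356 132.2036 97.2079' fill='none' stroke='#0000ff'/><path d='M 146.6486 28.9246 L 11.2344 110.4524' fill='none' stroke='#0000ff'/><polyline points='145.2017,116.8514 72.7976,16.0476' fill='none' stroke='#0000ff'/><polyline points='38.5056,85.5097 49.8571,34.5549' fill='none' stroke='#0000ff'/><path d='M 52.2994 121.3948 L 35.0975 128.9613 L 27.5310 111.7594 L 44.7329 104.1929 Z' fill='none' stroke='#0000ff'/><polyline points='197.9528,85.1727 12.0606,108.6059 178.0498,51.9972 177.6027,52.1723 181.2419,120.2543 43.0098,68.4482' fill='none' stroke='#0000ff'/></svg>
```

Since the viewBox matches the mm dimensions, user units are millimetres directly. The only transform is the Y-flip y_m = 136.3142 − y_svg.

Shape 1 is a circle drawn with `<circle>`. Its stroke #0000ff means engrave at S276, F4350. After flipping Y the toolpath is (80.9133,16.1245) → (78.9834,22.0641) → (73.9309,25.7349) → (67.6857,25.7349) → (62.6332,22.0641) → (60.7033,16.1245) → (62.6332,10.1849) → (67.6857,6.5141) → (73.9309,6.5141) → (78.9834,10.1849) → (80.9133,16.1245), returning to the start.

Shape 2 is a quadratic bezier drawn with `<path>`. Its stroke #0000ff means engrave at S276, F4350. After flipping Y the toolpath is (168.1717,59.7587) → (153.4659,58.7898) → (142.4124,55.6706) → (135.0112,50.4011) → (131.2624,42.9812) → (131.1658,33.4110).

Shape 3 is a cubic bezier drawn with `<path>`. Its stroke #0000ff means engrave at S276, F4350. After flipping Y the toolpath is (25.0347,32.0257) → (36.9428,33.1761) → (67.3985,35.0509) → (102.6169,37.0585) → (128.8135,38.6075) → (132.2036,39.1063).

Shape 4 is a line segment drawn with `<path>`. Its stroke #0000ff means engrave at S276, F4350. After flipping Y the toolpath is (146.6486,107.3896) → (11.2344,25.8618).

Shape 5 is a line segment drawn with `<polyline>`. Its stroke #0000ff means engrave at S276, F4350. After flipping Y the toolpath is (145.2017,19.4628) → (72.7976,120.2666).

Shape 6 is a line segment drawn with `<polyline>`. Its stroke #0000ff means engrave at S276, F4350. After flipping Y the toolpath is (38.5056,50.8045) → (49.8571,101.7593).

Shape 7 is a regular polygon drawn with `<path>`. Its stroke #0000ff means engrave at S276, F4350. After flipping Y the toolpath is (52.2994,14.9194) → (35.0975,7.3529) → (27.5310,24.5548) → (44.7329,32.1213) → (52.2994,14.9194), returning to the start.

Shape 8 is a open polyline drawn with `<polyline>`. Its stroke #0000ff means engrave at S276, F4350. After flipping Y the toolpath is (197.9528,51.1415) → (12.0606,27.7083) → (178.0498,84.3170) → (177.6027,84.1419) → (181.2419,16.0599) → (43.0098,67.8660).

; Generated by LaserGRBL
G21
G90
G00 X80.9133 Y16.1245
M3 S276
G1 X78.9834 Y22.0641 F4350
G1 X73.9309 Y25.7349
G1 X67.6857 Y25.7349
G1 X62.6332 Y22.0641
G1 X60.7033 Y16.1245
G1 X62.6332 Y10.1849
G1 X67.6857 Y6.5141
G1 X73.9309 Y6.5141
G1 X78.9834 Y10.1849
G1 X80.9133 Y16.1245
M5
G00 X168.1717 Y59.7587
M3 S276
G1 X153.4659 Y58.7898 F4350
G1 X142.4124 Y55.6706
G1 X135.0112 Y50.4011
G1 X131.2624 Y42.9812
G1 X131.1658 Y33.4110
M5
G00 X25.0347 Y32.0257
M3 S276
G1 X36.9428 Y33.1761 F4350
G1 X67.3985 Y35.0509
G1 X102.6169 Y37.0585
G1 X128.8135 Y38.6075
G1 X132.2036 Y39.1063
M5
G00 X146.6486 Y107.3896
M3 S276
G1 X11.2344 Y25.8618 F4350
M5
G00 X145.2017 Y19.4628
M3 S276
G1 X72.7976 Y120.2666 F4350
M5
G00 X38.5056 Y50.8045
M3 S276
G1 X49.8571 Y101.7593 F4350
M5
G00 X52.2994 Y14.9194
M3 S276
G1 X35.0975 Y7.3529 F4350
G1 X27.5310 Y24.5548
G1 X44.7329 Y32.1213
G1 X52.2994 Y14.9194
M5
G00 X197.9528 Y51.1415
M3 S276
G1 X12.0606 Y27.7083 F4350
G1 X178.0498 Y84.3170
G1 X177.6027 Y84.1419
G1 X181.2419 Y16.0599
G1 X43.0098 Y67.8660
M5
G00 X0.0000 Y0.0000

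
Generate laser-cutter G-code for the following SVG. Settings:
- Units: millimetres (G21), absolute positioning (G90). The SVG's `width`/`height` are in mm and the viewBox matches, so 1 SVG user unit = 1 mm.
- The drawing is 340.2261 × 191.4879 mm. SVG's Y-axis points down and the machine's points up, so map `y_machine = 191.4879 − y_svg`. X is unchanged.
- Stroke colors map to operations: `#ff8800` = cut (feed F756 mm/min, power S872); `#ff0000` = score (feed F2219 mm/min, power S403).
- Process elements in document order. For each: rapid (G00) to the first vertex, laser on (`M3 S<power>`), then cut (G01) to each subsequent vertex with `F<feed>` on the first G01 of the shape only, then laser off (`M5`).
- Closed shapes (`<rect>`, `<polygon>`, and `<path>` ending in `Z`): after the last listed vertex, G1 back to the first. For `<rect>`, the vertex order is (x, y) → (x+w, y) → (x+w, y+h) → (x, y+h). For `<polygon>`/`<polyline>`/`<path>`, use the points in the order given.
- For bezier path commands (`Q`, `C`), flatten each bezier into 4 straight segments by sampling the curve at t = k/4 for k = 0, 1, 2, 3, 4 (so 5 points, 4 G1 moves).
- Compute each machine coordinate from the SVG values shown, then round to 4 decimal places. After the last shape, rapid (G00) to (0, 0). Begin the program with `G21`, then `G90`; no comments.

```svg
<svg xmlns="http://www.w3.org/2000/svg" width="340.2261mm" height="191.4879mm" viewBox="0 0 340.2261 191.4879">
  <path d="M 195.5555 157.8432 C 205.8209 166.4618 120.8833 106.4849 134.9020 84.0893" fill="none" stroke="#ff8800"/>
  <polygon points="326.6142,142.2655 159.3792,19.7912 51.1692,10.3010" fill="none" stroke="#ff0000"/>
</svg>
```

G21
G90
G00 X195.5555 Y33.6447
M3 S872
G01 X188.4377 Y38.3834 F756
G01 X163.8213 Y58.8913
G01 X139.9085 Y85.2144
G01 X134.9020 Y107.3986
M5
G00 X326.6142 Y49.2224
M3 S403
G01 X159.3792 Y171.6967 F2219
G01 X51.1692 Y181.1869
G01 X326.6142 Y49.2224
M5
G00 X0.0000 Y0.0000

1 u = 1 mm; y_m = 191.4879 − y.

[1] `<path>` cubic bezier, #ff8800→cut S872 F756: (195.5555,33.6447) → (188.4377,38.3834) → (163.8213,58.8913) → (139.9085,85.2144) → (134.9020,107.3986)

[2] `<polygon>` closed polygon, #ff0000→score S403 F2219: (326.6142,49.2224) → (159.3792,171.6967) → (51.1692,181.1869) → (326.6142,49.2224) (closed)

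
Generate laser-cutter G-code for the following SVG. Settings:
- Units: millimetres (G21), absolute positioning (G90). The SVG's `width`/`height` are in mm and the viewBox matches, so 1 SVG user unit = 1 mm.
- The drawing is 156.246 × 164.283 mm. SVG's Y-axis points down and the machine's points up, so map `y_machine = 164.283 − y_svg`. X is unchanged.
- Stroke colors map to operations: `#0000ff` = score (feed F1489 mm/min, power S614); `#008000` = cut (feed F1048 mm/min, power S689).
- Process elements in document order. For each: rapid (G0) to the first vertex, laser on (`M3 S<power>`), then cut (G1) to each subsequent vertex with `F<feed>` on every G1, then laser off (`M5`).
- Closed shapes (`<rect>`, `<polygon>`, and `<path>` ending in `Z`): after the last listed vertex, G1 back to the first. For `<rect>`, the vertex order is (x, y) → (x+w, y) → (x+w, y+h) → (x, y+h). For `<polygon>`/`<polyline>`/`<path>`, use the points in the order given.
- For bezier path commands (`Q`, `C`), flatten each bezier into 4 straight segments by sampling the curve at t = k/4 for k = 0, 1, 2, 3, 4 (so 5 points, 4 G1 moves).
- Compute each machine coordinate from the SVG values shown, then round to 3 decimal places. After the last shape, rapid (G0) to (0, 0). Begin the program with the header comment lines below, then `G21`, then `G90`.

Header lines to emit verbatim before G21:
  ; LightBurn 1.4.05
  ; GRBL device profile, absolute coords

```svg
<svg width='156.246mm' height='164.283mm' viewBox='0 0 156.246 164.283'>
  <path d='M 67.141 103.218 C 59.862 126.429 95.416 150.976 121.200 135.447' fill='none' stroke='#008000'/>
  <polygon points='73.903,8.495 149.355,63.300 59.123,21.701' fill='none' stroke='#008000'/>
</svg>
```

; LightBurn 1.4.05
; GRBL device profile, absolute coords
G21
G90
G0 X67.141 Y61.065
M3 S689
G1 X68.891 Y44.053 F1048
G1 X81.772 Y30.423 F1048
G1 X100.852 Y24.056 F1048
G1 X121.200 Y28.836 F1048
M5
G0 X73.903 Y155.788
M3 S689
G1 X149.355 Y100.983 F1048
G1 X59.123 Y142.582 F1048
G1 X73.903 Y155.788 F1048
M5
G0 X0.000 Y0.000

1 u = 1 mm; y_m = 164.283 − y.

[1] `<path>` cubic bezier, #008000→cut S689 F1048: (67.141,61.065) → (68.891,44.053) → (81.772,30.423) → (100.852,24.056) → (121.200,28.836)

[2] `<polygon>` closed polygon, #008000→cut S689 F1048: (73.903,155.788) → (149.355,100.983) → (59.123,142.582) → (73.903,155.788) (closed)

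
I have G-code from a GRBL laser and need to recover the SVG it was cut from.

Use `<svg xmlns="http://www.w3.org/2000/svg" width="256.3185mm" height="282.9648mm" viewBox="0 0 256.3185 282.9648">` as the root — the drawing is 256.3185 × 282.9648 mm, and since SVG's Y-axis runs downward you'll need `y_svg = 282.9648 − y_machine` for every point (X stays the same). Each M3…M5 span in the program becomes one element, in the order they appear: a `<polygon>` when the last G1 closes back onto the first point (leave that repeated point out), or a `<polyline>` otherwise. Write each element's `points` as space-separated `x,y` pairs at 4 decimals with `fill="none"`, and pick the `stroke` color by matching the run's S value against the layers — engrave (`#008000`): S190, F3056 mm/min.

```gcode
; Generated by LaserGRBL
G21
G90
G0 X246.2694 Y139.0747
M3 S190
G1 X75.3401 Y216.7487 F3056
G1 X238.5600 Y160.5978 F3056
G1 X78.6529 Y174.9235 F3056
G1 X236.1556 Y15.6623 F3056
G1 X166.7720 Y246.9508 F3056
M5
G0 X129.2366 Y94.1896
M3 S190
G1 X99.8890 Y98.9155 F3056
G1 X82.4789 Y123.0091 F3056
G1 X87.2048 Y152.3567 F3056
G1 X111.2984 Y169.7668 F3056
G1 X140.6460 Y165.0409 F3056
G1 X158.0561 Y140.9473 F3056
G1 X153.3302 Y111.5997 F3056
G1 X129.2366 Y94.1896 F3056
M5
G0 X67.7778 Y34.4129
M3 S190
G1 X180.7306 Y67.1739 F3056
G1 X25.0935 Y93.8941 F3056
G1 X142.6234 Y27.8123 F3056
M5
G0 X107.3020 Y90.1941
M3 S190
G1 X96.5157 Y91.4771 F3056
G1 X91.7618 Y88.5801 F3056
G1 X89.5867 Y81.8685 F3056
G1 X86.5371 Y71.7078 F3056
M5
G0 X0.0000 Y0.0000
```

y_svg = 282.9648 − y_m. Every run uses S190, so all elements get stroke `#008000` (engrave).

[1] open run; points: 246.2694,143.8901 75.3401,66.2161 238.5600,122.3670 78.6529,108.0413 236.1556,267.3025 166.7720,36.0140

[2] closed run; points: 129.2366,188.7752 99.8890,184.0493 82.4789,159.9557 87.2048,130.6081 111.2984,113.1980 140.6460,117.9239 158.0561,142.0175 153.3302,171.3651

[3] open run; points: 67.7778,248.5519 180.7306,215.7909 25.0935,189.0707 142.6234,255.1525

[4] open run; points: 107.3020,192.7707 96.5157,191.4877 91.7618,194.3847 89.5867,201.0963 86.5371,211.2570

<svg xmlns="http://www.w3.org/2000/svg" width="256.3185mm" height="282.9648mm" viewBox="0 0 256.3185 282.9648">
  <polyline points="246.2694,143.8901 75.3401,66.2161 238.5600,122.3670 78.6529,108.0413 236.1556,267.3025 166.7720,36.0140" fill="none" stroke="#008000"/>
  <polygon points="129.2366,188.7752 99.8890,184.0493 82.4789,159.9557 87.2048,130.6081 111.2984,113.1980 140.6460,117.9239 158.0561,142.0175 153.3302,171.3651" fill="none" stroke="#008000"/>
  <polyline points="67.7778,248.5519 180.7306,215.7909 25.0935,189.0707 142.6234,255.1525" fill="none" stroke="#008000"/>
  <polyline points="107.3020,192.7707 96.5157,191.4877 91.7618,194.3847 89.5867,201.0963 86.5371,211.2570" fill="none" stroke="#008000"/>
</svg>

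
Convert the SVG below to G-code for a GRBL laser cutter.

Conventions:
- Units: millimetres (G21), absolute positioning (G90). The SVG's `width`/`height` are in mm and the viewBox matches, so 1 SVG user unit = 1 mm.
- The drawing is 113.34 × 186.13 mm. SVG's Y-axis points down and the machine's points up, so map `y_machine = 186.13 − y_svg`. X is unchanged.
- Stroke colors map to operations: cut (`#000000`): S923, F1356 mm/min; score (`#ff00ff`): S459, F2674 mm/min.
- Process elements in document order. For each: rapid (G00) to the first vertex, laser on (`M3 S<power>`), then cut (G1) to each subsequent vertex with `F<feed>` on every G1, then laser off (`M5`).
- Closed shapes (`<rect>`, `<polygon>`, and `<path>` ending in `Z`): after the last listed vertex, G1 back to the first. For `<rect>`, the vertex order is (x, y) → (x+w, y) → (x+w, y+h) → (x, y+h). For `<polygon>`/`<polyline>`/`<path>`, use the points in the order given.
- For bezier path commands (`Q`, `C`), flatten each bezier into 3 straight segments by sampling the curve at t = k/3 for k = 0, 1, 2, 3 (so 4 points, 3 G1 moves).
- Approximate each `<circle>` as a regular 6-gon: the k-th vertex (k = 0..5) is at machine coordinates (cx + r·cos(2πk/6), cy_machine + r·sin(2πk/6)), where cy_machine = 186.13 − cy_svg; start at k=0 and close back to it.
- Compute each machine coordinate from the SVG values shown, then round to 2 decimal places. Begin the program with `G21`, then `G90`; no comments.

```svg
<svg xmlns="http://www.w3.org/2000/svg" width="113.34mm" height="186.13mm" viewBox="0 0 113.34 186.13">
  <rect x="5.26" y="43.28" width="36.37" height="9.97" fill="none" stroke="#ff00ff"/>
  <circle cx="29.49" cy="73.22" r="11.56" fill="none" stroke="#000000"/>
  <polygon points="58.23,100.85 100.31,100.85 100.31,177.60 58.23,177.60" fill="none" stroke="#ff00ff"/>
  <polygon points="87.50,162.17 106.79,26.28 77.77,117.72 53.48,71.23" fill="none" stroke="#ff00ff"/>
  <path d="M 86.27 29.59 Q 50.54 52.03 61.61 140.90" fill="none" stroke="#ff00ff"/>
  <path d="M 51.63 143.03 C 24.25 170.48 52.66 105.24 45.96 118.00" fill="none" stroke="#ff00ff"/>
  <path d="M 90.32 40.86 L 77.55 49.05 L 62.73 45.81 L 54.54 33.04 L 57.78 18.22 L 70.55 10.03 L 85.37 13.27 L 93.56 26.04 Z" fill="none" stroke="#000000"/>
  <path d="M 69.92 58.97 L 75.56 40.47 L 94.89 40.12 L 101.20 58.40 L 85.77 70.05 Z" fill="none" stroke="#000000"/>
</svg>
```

1 u = 1 mm; y_m = 186.13 − y.

[1] `<rect>` rectangle, #ff00ff→score S459 F2674: (5.26,142.85) → (41.63,142.85) → (41.63,132.88) → (5.26,132.88) → (5.26,142.85) (closed)

[2] `<circle>` circle, #000000→cut S923 F1356: (41.05,112.91) → (35.27,122.92) → (23.71,122.92) → (17.93,112.91) → (23.71,102.90) → (35.27,102.90) → (41.05,112.91) (closed)

[3] `<polygon>` rectangle, #ff00ff→score S459 F2674: (58.23,85.28) → (100.31,85.28) → (100.31,8.53) → (58.23,8.53) → (58.23,85.28) (closed)

[4] `<polygon>` closed polygon, #ff00ff→score S459 F2674: (87.50,23.96) → (106.79,159.85) → (77.77,68.41) → (53.48,114.90) → (87.50,23.96) (closed)

[5] `<path>` quadratic bezier, #ff00ff→score S459 F2674: (86.27,156.54) → (67.65,134.20) → (59.43,97.10) → (61.61,45.23)

[6] `<path>` cubic bezier, #ff00ff→score S459 F2674: (51.63,43.10) → (39.48,40.22) → (44.32,61.21) → (45.96,68.13)

[7] `<path>` regular polygon, #000000→cut S923 F1356: (90.32,145.27) → (77.55,137.08) → (62.73,140.32) → (54.54,153.09) → (57.78,167.91) → (70.55,176.10) → (85.37,172.86) → (93.56,160.09) → (90.32,145.27) (closed)

[8] `<path>` regular polygon, #000000→cut S923 F1356: (69.92,127.16) → (75.56,145.66) → (94.89,146.01) → (101.20,127.73) → (85.77,116.08) → (69.92,127.16) (closed)

G21
G90
G00 X5.26 Y142.85
M3 S459
G1 X41.63 Y142.85 F2674
G1 X41.63 Y132.88 F2674
G1 X5.26 Y132.88 F2674
G1 X5.26 Y142.85 F2674
M5
G00 X41.05 Y112.91
M3 S923
G1 X35.27 Y122.92 F1356
G1 X23.71 Y122.92 F1356
G1 X17.93 Y112.91 F1356
G1 X23.71 Y102.90 F1356
G1 X35.27 Y102.90 F1356
G1 X41.05 Y112.91 F1356
M5
G00 X58.23 Y85.28
M3 S459
G1 X100.31 Y85.28 F2674
G1 X100.31 Y8.53 F2674
G1 X58.23 Y8.53 F2674
G1 X58.23 Y85.28 F2674
M5
G00 X87.50 Y23.96
M3 S459
G1 X106.79 Y159.85 F2674
G1 X77.77 Y68.41 F2674
G1 X53.48 Y114.90 F2674
G1 X87.50 Y23.96 F2674
M5
G00 X86.27 Y156.54
M3 S459
G1 X67.65 Y134.20 F2674
G1 X59.43 Y97.10 F2674
G1 X61.61 Y45.23 F2674
M5
G00 X51.63 Y43.10
M3 S459
G1 X39.48 Y40.22 F2674
G1 X44.32 Y61.21 F2674
G1 X45.96 Y68.13 F2674
M5
G00 X90.32 Y145.27
M3 S923
G1 X77.55 Y137.08 F1356
G1 X62.73 Y140.32 F1356
G1 X54.54 Y153.09 F1356
G1 X57.78 Y167.91 F1356
G1 X70.55 Y176.10 F1356
G1 X85.37 Y172.86 F1356
G1 X93.56 Y160.09 F1356
G1 X90.32 Y145.27 F1356
M5
G00 X69.92 Y127.16
M3 S923
G1 X75.56 Y145.66 F1356
G1 X94.89 Y146.01 F1356
G1 X101.20 Y127.73 F1356
G1 X85.77 Y116.08 F1356
G1 X69.92 Y127.16 F1356
M5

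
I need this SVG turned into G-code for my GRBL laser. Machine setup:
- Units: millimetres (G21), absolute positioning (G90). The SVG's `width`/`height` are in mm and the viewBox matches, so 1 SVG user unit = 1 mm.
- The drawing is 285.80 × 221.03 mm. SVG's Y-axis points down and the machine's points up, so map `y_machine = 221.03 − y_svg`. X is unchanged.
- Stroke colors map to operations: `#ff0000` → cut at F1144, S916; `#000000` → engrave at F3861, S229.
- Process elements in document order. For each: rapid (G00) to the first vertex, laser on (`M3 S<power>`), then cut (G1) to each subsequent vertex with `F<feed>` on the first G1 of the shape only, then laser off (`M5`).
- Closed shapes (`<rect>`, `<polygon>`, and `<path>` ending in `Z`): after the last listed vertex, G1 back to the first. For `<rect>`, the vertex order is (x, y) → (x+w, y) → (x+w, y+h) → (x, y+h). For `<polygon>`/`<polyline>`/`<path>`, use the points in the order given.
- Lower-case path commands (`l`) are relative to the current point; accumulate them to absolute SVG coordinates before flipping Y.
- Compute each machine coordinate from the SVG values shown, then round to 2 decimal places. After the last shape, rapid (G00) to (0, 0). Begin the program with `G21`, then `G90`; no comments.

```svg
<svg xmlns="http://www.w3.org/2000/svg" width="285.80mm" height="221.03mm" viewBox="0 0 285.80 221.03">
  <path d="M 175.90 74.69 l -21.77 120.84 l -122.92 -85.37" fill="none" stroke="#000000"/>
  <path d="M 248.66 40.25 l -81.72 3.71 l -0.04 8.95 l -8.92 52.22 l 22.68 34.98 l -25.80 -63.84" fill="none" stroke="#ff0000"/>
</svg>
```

G21
G90
G00 X175.90 Y146.34
M3 S229
G1 X154.13 Y25.50 F3861
G1 X31.21 Y110.87
M5
G00 X248.66 Y180.78
M3 S916
G1 X166.94 Y177.07 F1144
G1 X166.90 Y168.12
G1 X157.98 Y115.90
G1 X180.66 Y80.92
G1 X154.86 Y144.76
M5
G00 X0.00 Y0.00

1 u = 1 mm; y_m = 221.03 − y.

[1] `<path>` open polyline, #000000→engrave S229 F3861: (175.90,146.34) → (154.13,25.50) → (31.21,110.87)

[2] `<path>` open polyline, #ff0000→cut S916 F1144: (248.66,180.78) → (166.94,177.07) → (166.90,168.12) → (157.98,115.90) → (180.66,80.92) → (154.86,144.76)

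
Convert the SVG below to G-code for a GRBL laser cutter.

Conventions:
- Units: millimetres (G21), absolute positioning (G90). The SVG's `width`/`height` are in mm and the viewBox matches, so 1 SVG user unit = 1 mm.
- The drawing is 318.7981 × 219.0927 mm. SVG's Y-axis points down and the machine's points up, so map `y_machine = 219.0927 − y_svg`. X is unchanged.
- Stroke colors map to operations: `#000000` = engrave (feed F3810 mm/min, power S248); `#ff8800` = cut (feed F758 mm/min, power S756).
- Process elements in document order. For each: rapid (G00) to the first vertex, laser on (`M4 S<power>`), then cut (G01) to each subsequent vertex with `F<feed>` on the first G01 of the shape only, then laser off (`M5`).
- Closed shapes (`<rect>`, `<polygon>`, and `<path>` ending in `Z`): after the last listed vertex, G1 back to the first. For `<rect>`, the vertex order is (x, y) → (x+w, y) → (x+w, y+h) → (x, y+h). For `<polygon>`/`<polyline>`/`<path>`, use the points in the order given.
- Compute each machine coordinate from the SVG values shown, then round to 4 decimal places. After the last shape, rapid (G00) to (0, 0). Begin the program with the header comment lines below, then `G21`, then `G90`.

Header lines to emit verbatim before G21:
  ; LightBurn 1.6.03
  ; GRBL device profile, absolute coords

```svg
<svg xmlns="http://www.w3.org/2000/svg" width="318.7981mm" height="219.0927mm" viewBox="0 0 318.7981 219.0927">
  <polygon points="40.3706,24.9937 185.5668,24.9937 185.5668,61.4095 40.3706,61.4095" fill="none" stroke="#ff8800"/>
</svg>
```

viewBox `0 0 318.7981 219.0927` with mm width/height → 1 unit = 1 mm. Flip: y_m = 219.0927 − y_svg.

**Shape 1** — `<polygon>` rectangle, stroke `#ff8800` → cut (S756, F758). Machine vertices: (40.3706,194.0990) → (185.5668,194.0990) → (185.5668,157.6832) → (40.3706,157.6832) → (40.3706,194.0990). Closed: final G1 returns to the first vertex.

; LightBurn 1.6.03
; GRBL device profile, absolute coords
G21
G90
G00 X40.3706 Y194.0990
M4 S756
G01 X185.5668 Y194.0990 F758
G01 X185.5668 Y157.6832
G01 X40.3706 Y157.6832
G01 X40.3706 Y194.0990
M5
G00 X0.0000 Y0.0000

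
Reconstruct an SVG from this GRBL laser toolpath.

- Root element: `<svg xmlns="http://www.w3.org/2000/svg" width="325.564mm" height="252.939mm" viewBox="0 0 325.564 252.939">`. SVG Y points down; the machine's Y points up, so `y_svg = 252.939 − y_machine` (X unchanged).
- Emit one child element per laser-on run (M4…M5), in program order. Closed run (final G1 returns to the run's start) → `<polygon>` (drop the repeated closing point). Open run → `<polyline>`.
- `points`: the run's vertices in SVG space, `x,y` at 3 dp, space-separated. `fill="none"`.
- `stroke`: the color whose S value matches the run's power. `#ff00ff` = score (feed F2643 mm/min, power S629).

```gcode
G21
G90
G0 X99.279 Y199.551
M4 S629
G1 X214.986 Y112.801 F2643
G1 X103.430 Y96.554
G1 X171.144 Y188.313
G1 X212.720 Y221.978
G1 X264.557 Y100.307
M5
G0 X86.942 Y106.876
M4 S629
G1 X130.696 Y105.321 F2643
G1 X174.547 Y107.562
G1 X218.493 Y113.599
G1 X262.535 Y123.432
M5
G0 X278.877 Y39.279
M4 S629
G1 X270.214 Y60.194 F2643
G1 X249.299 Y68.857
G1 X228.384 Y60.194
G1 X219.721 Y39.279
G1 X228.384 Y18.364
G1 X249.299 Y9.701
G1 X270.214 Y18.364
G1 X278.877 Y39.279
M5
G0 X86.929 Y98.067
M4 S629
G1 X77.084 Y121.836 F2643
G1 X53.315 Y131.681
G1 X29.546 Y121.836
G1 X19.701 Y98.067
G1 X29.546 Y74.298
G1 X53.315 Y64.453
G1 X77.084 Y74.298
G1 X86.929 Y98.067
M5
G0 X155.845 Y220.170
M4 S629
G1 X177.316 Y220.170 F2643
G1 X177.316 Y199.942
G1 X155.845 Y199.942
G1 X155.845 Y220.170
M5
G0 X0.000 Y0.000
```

<svg xmlns="http://www.w3.org/2000/svg" width="325.564mm" height="252.939mm" viewBox="0 0 325.564 252.939">
  <polyline points="99.279,53.388 214.986,140.138 103.430,156.385 171.144,64.626 212.720,30.961 264.557,152.632" fill="none" stroke="#ff00ff"/>
  <polyline points="86.942,146.063 130.696,147.618 174.547,145.377 218.493,139.340 262.535,129.507" fill="none" stroke="#ff00ff"/>
  <polygon points="278.877,213.660 270.214,192.745 249.299,184.082 228.384,192.745 219.721,213.660 228.384,234.575 249.299,243.238 270.214,234.575" fill="none" stroke="#ff00ff"/>
  <polygon points="86.929,154.872 77.084,131.103 53.315,121.258 29.546,131.103 19.701,154.872 29.546,178.641 53.315,188.486 77.084,178.641" fill="none" stroke="#ff00ff"/>
  <polygon points="155.845,32.769 177.316,32.769 177.316,52.997 155.845,52.997" fill="none" stroke="#ff00ff"/>
</svg>

Machine Y-up, SVG Y-down with viewBox height 252.939, so y_svg = 252.939 − y_machine; X carries over. Every run uses S629, so all elements get stroke `#ff00ff` (score).

Run 1: The run is open, so emit a `<polyline>` with points (Y-flipped): 99.279,53.388 214.986,140.138 103.430,156.385 171.144,64.626 212.720,30.961 264.557,152.632.

Run 2: The run is open, so emit a `<polyline>` with points (Y-flipped): 86.942,146.063 130.696,147.618 174.547,145.377 218.493,139.340 262.535,129.507.

Run 3: The run returns to its start, so emit a `<polygon>` with points (Y-flipped): 278.877,213.660 270.214,192.745 249.299,184.082 228.384,192.745 219.721,213.660 228.384,234.575 249.299,243.238 270.214,234.575.

Run 4: The run returns to its start, so emit a `<polygon>` with points (Y-flipped): 86.929,154.872 77.084,131.103 53.315,121.258 29.546,131.103 19.701,154.872 29.546,178.641 53.315,188.486 77.084,178.641.

Run 5: The run returns to its start, so emit a `<polygon>` with points (Y-flipped): 155.845,32.769 177.316,32.769 177.316,52.997 155.845,52.997.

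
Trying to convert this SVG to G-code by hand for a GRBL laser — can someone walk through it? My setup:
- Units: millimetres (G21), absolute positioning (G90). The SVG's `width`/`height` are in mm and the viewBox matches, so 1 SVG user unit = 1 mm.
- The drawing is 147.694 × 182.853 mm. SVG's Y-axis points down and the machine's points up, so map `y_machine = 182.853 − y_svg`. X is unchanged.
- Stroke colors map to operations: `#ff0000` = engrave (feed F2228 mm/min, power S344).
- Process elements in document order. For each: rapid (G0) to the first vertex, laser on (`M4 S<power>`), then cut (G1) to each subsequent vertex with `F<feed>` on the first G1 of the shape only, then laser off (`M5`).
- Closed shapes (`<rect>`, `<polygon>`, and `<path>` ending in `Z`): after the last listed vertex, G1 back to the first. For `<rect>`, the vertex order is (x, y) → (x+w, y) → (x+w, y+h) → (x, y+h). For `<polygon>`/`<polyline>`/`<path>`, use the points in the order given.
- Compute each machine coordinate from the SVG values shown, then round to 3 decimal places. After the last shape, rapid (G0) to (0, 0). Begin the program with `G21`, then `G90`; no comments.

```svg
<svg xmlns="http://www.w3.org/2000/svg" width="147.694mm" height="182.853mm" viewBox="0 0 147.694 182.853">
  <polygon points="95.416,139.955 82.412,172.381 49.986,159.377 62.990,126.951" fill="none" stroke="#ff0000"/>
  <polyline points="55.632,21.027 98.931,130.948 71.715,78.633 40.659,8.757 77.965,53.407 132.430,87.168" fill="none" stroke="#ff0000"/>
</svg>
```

1 u = 1 mm; y_m = 182.853 − y.

[1] `<polygon>` regular polygon, #ff0000→engrave S344 F2228: (95.416,42.898) → (82.412,10.472) → (49.986,23.476) → (62.990,55.902) → (95.416,42.898) (closed)

[2] `<polyline>` open polyline, #ff0000→engrave S344 F2228: (55.632,161.826) → (98.931,51.905) → (71.715,104.220) → (40.659,174.096) → (77.965,129.446) → (132.430,95.685)

G21
G90
G0 X95.416 Y42.898
M4 S344
G1 X82.412 Y10.472 F2228
G1 X49.986 Y23.476
G1 X62.990 Y55.902
G1 X95.416 Y42.898
M5
G0 X55.632 Y161.826
M4 S344
G1 X98.931 Y51.905 F2228
G1 X71.715 Y104.220
G1 X40.659 Y174.096
G1 X77.965 Y129.446
G1 X132.430 Y95.685
M5
G0 X0.000 Y0.000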